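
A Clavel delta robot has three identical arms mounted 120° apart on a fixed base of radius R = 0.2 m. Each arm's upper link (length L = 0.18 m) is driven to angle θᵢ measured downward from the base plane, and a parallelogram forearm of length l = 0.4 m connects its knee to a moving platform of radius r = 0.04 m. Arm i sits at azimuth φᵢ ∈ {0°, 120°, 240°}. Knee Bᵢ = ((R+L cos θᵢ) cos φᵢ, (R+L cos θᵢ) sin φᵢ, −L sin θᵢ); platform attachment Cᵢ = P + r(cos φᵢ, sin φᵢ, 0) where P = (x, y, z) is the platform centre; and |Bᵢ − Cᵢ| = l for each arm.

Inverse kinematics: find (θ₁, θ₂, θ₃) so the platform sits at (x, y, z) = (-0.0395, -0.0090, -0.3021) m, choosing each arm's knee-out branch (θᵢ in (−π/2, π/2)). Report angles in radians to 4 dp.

rotate P by −φ1: (-0.0395, -0.0090, -0.3021)
  e−x'=0.1995;  (l²−L²−(e−x')²−y'²−z²)/2L = -0.0098
  θ1 = atan2(B,A) + arccos(C/0.3620) = 0.6108
φ2=120.0° → target in arm frame (0.0120, 0.0387)
  A cos θ + B sin θ = C:  0.1480·cos θ + -0.3021·sin θ = 0.0359
  θ2 = atan2(B,A) + arccos(C/0.3364) = 0.3488
arm 3 (φ=240.0°): x'=0.0275, y'=-0.0297
  e−x'=0.1325;  (l²−L²−(e−x')²−y'²−z²)/2L = 0.0497
  γ=atan2(-0.3021,0.1325)=-1.1576;  ψ=arccos(0.1508)=1.4194;  θ3=γ+ψ≈0.2618

θ₁ = 0.6108, θ₂ = 0.3488, θ₃ = 0.2618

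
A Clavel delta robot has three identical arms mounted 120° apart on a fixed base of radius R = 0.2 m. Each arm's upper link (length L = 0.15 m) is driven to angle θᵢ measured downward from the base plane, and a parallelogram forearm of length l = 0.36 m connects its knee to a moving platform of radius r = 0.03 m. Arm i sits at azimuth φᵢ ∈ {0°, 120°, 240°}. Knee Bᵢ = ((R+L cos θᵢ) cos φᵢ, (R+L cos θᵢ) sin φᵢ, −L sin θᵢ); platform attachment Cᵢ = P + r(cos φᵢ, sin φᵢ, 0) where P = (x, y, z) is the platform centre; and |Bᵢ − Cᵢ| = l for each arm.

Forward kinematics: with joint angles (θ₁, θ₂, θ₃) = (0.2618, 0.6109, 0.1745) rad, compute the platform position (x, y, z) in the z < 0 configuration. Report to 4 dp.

S1 = (0.3149·cos0.0°, 0.3149·sin0.0°, -0.0388) = (0.3149, 0.0000, -0.0388)
S2 = (0.2929·cos120.0°, 0.2929·sin120.0°, -0.0860) = (-0.1464, 0.2536, -0.0860)
φ3=240.0°: virtual centre (-0.1589, -0.2752, -0.0260), radius l
subtract pairs → two planes through P
[-0.9226 0.5073 -0.0944]·P = -0.0075;  [-0.9475 -0.5503 0.0256]·P = 0.0010
det = 0.9884;  x = 0.0037+-0.0395z,  y = -0.0081+0.1144z
sphere 1 gives Az²+Bz+C=0 with A=1.0146, B=0.1004, C=-0.0312;  B²−4AC=0.1366;  roots -0.2316, 0.1327;  negative root z = -0.2316
x = 0.0128, y = -0.0346

(0.0128, -0.0346, -0.2316)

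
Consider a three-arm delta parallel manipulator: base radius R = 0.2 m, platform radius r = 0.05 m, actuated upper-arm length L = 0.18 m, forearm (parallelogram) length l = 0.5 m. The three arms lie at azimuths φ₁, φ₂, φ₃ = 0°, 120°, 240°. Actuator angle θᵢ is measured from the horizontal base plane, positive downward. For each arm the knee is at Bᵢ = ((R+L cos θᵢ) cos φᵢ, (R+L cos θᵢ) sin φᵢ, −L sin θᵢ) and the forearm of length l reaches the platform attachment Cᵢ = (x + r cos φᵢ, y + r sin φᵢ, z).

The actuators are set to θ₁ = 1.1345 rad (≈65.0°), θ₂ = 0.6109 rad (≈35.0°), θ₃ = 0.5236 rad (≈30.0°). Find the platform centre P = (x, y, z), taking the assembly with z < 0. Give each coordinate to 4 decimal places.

φ1=0.0°: virtual centre (0.2261, 0.0000, -0.1631), radius l
O2 = (0.2974·cos120.0°, 0.2974·sin120.0°, -0.1032) = (-0.1487, 0.2576, -0.1032)
O3 = (0.3059·cos240.0°, 0.3059·sin240.0°, -0.0900) = (-0.1529, -0.2649, -0.0900)
subtract pairs → two planes through P
linear system: -0.7496x+0.5152y = 0.0214−0.1198z; -0.7580x+-0.5298y = 0.0239−0.1463z
Cramer: x(z) = -0.0301+0.1762z;  y(z) = -0.0022+0.0239z
sphere 1 gives Az²+Bz+C=0 with A=1.0316, B=0.2359, C=-0.1578;  B²−4AC=0.7067;  roots -0.5218, 0.2931;  negative root z = -0.5218
x = -0.1220, y = -0.0147

(-0.1220, -0.0147, -0.5218)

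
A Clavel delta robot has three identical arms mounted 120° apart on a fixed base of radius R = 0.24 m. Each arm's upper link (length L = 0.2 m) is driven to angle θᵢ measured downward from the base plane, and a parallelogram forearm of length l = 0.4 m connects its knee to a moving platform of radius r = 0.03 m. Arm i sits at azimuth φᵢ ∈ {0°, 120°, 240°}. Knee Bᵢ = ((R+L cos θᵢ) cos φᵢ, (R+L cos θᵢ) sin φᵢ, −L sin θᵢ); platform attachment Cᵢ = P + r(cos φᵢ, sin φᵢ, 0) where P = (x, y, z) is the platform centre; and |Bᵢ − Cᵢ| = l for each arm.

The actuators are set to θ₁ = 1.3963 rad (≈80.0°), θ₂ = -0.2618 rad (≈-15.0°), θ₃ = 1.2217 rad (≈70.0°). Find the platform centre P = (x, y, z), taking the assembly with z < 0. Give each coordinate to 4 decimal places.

φ1=0.0°: virtual centre (0.2447, 0.0000, -0.1970), radius l
arm 2 at φ=120.0°: ρ2 = 0.4032;  S2 = (-0.2016, 0.3492, 0.0518)
φ3=240.0°: virtual centre (-0.1392, -0.2411, -0.1879), radius l
subtract pairs → two planes through P
[-0.8926 0.6983 0.4975]·P = 0.0666;  [-0.7679 -0.4822 0.0181]·P = 0.0141
Cramer: x(z) = -0.0434+0.2612z;  y(z) = 0.0398-0.3785z
sphere 1 gives Az²+Bz+C=0 with A=1.2115, B=0.2133, C=-0.0366;  B²−4AC=0.2228;  roots -0.2828, 0.1068;  negative root z = -0.2828
x = -0.1173, y = 0.1468

(-0.1173, 0.1468, -0.2828)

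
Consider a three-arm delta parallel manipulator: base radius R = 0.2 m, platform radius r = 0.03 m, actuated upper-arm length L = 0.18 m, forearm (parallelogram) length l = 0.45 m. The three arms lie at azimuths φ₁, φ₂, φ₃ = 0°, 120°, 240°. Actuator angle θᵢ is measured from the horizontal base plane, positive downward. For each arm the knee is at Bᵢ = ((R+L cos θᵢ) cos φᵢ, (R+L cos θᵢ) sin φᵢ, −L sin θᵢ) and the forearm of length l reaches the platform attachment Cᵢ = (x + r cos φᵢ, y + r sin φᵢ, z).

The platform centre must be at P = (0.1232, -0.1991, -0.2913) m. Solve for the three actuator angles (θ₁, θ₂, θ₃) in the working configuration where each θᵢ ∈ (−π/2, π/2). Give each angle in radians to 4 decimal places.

φ1=0.0° → target in arm frame (0.1232, -0.1991)
  e−x'=0.0468;  (l²−L²−(e−x')²−y'²−z²)/2L = 0.1206
  θ1 = atan2(B,A) + arccos(C/0.2950) = -0.2618
arm 2 (φ=120.0°): x'=-0.2340, y'=-0.0071
  e−x'=0.4040;  (l²−L²−(e−x')²−y'²−z²)/2L = -0.2168
  γ=atan2(-0.2913,0.4040)=-0.6247;  ψ=arccos(-0.4352)=2.0211;  θ2=γ+ψ≈1.3964
arm 3 (φ=240.0°): x'=0.1108, y'=0.2062
  e−x'=0.0592;  (l²−L²−(e−x')²−y'²−z²)/2L = 0.1089
  γ=atan2(-0.2913,0.0592)=-1.3704;  ψ=arccos(0.3664)=1.1957;  θ3=γ+ψ≈-0.1747

θ₁ = -0.2618, θ₂ = 1.3964, θ₃ = -0.1747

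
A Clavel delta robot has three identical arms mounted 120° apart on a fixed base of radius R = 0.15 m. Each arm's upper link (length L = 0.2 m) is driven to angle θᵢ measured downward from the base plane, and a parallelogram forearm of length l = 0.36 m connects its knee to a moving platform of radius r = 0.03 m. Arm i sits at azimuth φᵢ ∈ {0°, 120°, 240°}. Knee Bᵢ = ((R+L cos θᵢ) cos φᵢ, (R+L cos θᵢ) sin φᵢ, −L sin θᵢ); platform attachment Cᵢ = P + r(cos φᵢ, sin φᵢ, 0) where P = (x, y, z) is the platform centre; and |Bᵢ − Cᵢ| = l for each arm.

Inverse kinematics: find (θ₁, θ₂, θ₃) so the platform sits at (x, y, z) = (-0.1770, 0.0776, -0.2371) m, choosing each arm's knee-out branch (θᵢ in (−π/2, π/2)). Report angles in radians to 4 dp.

θ₁ = 1.3089, θ₂ = -0.3489, θ₃ = 0.5239

arm 1 (φ=0.0°): x'=-0.1770, y'=0.0776
  A cos θ + B sin θ = C:  0.2970·cos θ + -0.2371·sin θ = -0.1521
  √(A²+B²)=0.3800;  θ1 = -0.6737+1.9826 ≈ 1.3089
arm 2 (φ=120.0°): x'=0.1557, y'=0.1145
  A cos θ + B sin θ = C:  -0.0357·cos θ + -0.2371·sin θ = 0.0475
  √(A²+B²)=0.2398;  θ2 = -1.7203+1.3714 ≈ -0.3489
arm 3 (φ=240.0°): x'=0.0213, y'=-0.1921
  e−x'=0.0987;  (l²−L²−(e−x')²−y'²−z²)/2L = -0.0331
  γ=atan2(-0.2371,0.0987)=-1.1763;  ψ=arccos(-0.1290)=1.7002;  θ3=γ+ψ≈0.5239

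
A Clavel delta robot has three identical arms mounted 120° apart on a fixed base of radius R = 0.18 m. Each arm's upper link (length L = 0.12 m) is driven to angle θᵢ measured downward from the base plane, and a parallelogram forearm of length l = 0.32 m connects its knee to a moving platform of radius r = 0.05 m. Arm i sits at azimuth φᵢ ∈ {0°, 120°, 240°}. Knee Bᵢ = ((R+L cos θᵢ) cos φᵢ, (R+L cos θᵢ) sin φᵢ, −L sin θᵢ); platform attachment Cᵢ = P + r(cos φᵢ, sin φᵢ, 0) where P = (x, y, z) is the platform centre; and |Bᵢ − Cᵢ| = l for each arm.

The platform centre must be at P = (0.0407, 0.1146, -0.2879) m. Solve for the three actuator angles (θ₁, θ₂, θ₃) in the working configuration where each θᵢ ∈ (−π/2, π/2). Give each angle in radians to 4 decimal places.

θ₁ = 0.5237, θ₂ = 0.2622, θ₃ = 1.3966

arm 1 (φ=0.0°): x'=0.0407, y'=0.1146
  A cos θ + B sin θ = C:  0.0893·cos θ + -0.2879·sin θ = -0.0666
  θ1 = atan2(B,A) + arccos(C/0.3014) = 0.5237
φ2=120.0° → target in arm frame (0.0789, -0.0925)
  A=0.0511, B=-0.2879, C=(l²−L²−A²−y'²−z²)/(2L)=-0.0253
  θ2 = atan2(B,A) + arccos(C/0.2924) = 0.2622
arm 3 (φ=240.0°): x'=-0.1196, y'=-0.0221
  A cos θ + B sin θ = C:  0.2496·cos θ + -0.2879·sin θ = -0.2403
  √(A²+B²)=0.3810;  θ3 = -0.8565+2.2532 ≈ 1.3966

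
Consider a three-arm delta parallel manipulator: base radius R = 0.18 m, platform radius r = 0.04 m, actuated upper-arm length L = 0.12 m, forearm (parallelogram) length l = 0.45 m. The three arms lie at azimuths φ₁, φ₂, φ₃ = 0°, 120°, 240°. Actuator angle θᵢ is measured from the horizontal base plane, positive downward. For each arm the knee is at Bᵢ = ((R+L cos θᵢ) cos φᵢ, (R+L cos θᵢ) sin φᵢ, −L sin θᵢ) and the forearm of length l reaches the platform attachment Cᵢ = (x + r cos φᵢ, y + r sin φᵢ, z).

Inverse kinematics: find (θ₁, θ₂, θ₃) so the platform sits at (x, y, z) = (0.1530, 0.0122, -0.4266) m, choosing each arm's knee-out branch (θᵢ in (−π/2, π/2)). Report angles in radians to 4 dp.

rotate P by −φ1: (0.1530, 0.0122, -0.4266)
  A cos θ + B sin θ = C:  -0.0130·cos θ + -0.4266·sin θ = 0.0241
  √(A²+B²)=0.4268;  θ1 = -1.6013+1.5142 ≈ -0.0871
rotate P by −φ2: (-0.0659, -0.1386, -0.4266)
  A=0.2059, B=-0.4266, C=(l²−L²−A²−y'²−z²)/(2L)=-0.2313
  θ2 = atan2(B,A) + arccos(C/0.4737) = 0.9598
φ3=240.0° → target in arm frame (-0.0871, 0.1264)
  A=0.2271, B=-0.4266, C=(l²−L²−A²−y'²−z²)/(2L)=-0.2559
  γ=atan2(-0.4266,0.2271)=-1.0817;  ψ=arccos(-0.5296)=2.1289;  θ3=γ+ψ≈1.0472

θ₁ = -0.0871, θ₂ = 0.9598, θ₃ = 1.0472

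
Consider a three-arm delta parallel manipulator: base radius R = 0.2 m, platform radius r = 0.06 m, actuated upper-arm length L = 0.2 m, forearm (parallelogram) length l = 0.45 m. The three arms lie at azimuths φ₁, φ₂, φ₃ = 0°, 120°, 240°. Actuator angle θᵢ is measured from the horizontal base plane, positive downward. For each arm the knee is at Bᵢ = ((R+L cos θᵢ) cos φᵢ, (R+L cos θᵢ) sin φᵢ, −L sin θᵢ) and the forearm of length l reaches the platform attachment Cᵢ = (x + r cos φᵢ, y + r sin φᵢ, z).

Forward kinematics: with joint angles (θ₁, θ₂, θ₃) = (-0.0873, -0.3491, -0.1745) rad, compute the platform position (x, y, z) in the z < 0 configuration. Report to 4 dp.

arm 1 at φ=0.0°: ρ1 = 0.3392;  O1 = (0.3392, 0.0000, 0.0174)
O2 = (0.3279·cos120.0°, 0.3279·sin120.0°, 0.0684) = (-0.1640, 0.2840, 0.0684)
φ3=240.0°: virtual centre (-0.1685, -0.2918, 0.0347), radius l
subtract pairs → two planes through P
plane₁₂: -1.0064x+0.5680y+0.1019z = -0.0032
det = 1.1642;  x = 0.0019+0.0680z,  y = -0.0022+-0.0590z
quadratic in z: (1.0081)z²+(-0.0805)z+(-0.0884)=0, √Δ=0.6024 → z ∈ {-0.2589, 0.3387}; z = -0.2589 (taking z<0)
x = -0.0157, y = 0.0131

(-0.0157, 0.0131, -0.2589)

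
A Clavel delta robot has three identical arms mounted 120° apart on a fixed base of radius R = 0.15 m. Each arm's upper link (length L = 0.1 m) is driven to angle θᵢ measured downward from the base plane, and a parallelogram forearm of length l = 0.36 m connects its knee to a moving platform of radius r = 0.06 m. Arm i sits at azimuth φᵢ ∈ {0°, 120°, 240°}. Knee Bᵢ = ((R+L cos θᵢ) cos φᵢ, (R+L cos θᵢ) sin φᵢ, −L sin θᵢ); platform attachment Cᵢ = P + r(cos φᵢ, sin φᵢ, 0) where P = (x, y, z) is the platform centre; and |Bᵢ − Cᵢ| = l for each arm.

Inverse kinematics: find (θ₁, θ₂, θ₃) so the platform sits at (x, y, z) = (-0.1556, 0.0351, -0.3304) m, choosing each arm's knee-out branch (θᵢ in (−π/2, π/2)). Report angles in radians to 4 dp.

θ₁ = 1.3090, θ₂ = -0.0001, θ₃ = 0.3488

φ1=0.0° → target in arm frame (-0.1556, 0.0351)
  e−x'=0.2456;  (l²−L²−(e−x')²−y'²−z²)/2L = -0.2556
  √(A²+B²)=0.4117;  θ1 = -0.9316+2.2406 ≈ 1.3090
rotate P by −φ2: (0.1082, 0.1172, -0.3304)
  A cos θ + B sin θ = C:  -0.0182·cos θ + -0.3304·sin θ = -0.0182
  √(A²+B²)=0.3309;  θ2 = -1.6258+1.6257 ≈ -0.0001
rotate P by −φ3: (0.0474, -0.1523, -0.3304)
  A cos θ + B sin θ = C:  0.0426·cos θ + -0.3304·sin θ = -0.0729
  √(A²+B²)=0.3331;  θ3 = -1.4426+1.7913 ≈ 0.3488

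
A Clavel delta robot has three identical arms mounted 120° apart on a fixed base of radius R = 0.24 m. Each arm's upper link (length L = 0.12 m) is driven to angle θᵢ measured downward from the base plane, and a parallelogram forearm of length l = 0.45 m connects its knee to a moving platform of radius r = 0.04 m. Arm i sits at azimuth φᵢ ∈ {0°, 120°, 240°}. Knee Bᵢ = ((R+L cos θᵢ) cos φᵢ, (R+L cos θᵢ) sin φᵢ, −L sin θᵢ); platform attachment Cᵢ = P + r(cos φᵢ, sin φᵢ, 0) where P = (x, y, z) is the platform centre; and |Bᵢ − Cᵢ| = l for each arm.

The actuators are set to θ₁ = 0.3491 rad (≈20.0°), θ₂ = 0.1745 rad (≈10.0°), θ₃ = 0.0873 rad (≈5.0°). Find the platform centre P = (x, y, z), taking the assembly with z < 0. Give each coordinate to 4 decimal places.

φ1=0.0°: virtual centre (0.3128, 0.0000, -0.0410), radius l
arm 2 at φ=120.0°: ρ2 = 0.3182;  O2 = (-0.1591, 0.2755, -0.0208)
φ3=240.0°: virtual centre (-0.1598, -0.2767, -0.0105), radius l
|O₂|²−|O₁|² = 0.0022;  |O₃|²−|O₁|² = 0.0027
linear system: -0.9437x+0.5511y = 0.0022−0.0404z; -0.9451x+-0.5535y = 0.0027−0.0612z
Cramer: x(z) = -0.0026+0.0538z;  y(z) = -0.0005+0.0187z
sphere 1 gives Az²+Bz+C=0 with A=1.0032, B=0.0482, C=-0.1014;  B²−4AC=0.4091;  roots -0.3428, 0.2948;  negative root z = -0.3428
x = -0.0210, y = -0.0069

(-0.0210, -0.0069, -0.3428)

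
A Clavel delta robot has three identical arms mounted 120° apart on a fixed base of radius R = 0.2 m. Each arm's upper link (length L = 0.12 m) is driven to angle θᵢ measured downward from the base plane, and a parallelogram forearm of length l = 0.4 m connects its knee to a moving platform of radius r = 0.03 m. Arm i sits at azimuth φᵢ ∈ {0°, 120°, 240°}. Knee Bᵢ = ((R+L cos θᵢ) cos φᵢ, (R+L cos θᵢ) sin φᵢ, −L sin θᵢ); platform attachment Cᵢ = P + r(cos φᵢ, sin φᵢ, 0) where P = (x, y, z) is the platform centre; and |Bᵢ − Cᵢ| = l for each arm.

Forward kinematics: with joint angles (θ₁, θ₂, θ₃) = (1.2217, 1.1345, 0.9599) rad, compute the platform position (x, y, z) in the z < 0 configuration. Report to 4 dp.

O1 = (0.2110·cos0.0°, 0.2110·sin0.0°, -0.1128) = (0.2110, 0.0000, -0.1128)
arm 2 at φ=120.0°: (R−r)+L cos θ2 = 0.2207;  O2 = (-0.1104, 0.1911, -0.1088)
O3 = (0.2388·cos240.0°, 0.2388·sin240.0°, -0.0983) = (-0.1194, -0.2068, -0.0983)
subtract pairs → two planes through P
plane₁₂: -0.6428x+0.3823y+0.0080z = 0.0033
Cramer: x(z) = -0.0096+0.0277z;  y(z) = -0.0075+0.0257z
sphere 1 gives Az²+Bz+C=0 with A=1.0014, B=0.2129, C=-0.0985;  B²−4AC=0.4401;  roots -0.4375, 0.2249;  negative root z = -0.4375
x = -0.0217, y = -0.0187

(-0.0217, -0.0187, -0.4375)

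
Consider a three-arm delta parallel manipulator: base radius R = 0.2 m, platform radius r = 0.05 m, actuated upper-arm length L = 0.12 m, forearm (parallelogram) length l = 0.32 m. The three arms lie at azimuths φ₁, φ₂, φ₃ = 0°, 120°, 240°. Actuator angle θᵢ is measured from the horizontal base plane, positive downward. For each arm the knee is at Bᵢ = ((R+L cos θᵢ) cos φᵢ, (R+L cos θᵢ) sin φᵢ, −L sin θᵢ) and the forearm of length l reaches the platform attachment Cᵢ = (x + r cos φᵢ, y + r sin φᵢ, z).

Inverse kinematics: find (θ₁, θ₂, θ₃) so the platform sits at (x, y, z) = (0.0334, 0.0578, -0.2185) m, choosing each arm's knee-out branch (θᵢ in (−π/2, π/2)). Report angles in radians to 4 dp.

arm 1 (φ=0.0°): x'=0.0334, y'=0.0578
  A cos θ + B sin θ = C:  0.1166·cos θ + -0.2185·sin θ = 0.0972
  γ=atan2(-0.2185,0.1166)=-1.0806;  ψ=arccos(0.3924)=1.1676;  θ1=γ+ψ≈0.0870
φ2=120.0° → target in arm frame (0.0334, -0.0578)
  A cos θ + B sin θ = C:  0.1166·cos θ + -0.2185·sin θ = 0.0971
  γ=atan2(-0.2185,0.1166)=-1.0804;  ψ=arccos(0.3921)=1.1679;  θ2=γ+ψ≈0.0874
rotate P by −φ3: (-0.0668, 0.0000, -0.2185)
  A cos θ + B sin θ = C:  0.2168·cos θ + -0.2185·sin θ = -0.0280
  √(A²+B²)=0.3078;  θ3 = -0.7894+1.6620 ≈ 0.8726

θ₁ = 0.0870, θ₂ = 0.0874, θ₃ = 0.8726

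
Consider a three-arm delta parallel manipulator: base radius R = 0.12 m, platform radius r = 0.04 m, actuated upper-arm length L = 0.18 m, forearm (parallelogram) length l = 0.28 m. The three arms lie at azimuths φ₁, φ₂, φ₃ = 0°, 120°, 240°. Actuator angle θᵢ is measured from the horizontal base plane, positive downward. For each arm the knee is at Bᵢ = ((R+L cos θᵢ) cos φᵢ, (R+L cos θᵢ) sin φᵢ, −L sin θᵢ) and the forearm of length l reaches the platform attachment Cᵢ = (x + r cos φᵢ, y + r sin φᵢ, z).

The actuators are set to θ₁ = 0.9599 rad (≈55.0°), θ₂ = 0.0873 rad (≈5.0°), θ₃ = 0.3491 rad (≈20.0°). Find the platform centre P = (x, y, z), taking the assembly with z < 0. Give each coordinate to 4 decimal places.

(-0.0899, 0.0222, -0.2050)

φ1=0.0°: virtual centre (0.1832, 0.0000, -0.1474), radius l
arm 2 at φ=120.0°: ρ2 = 0.2593;  O2 = (-0.1297, 0.2246, -0.0157)
arm 3 at φ=240.0°: ρ3 = 0.2491;  O3 = (-0.1246, -0.2158, -0.0616)
|O₂|²−|O₁|² = 0.0122;  |O₃|²−|O₁|² = 0.0105
[-0.6258 0.4491 0.2635]·P = 0.0122;  [-0.6156 -0.4315 0.1717]·P = 0.0105
det = 0.5466;  x = -0.0183+0.3492z,  y = 0.0016+-0.1001z
into |P−O₁|² = l²: 1.1320z² + 0.1538z + -0.0160 = 0;  Δ = 0.0963;  z = -0.2050 or 0.0691 → z<0 root = -0.2050
x = -0.0899, y = 0.0222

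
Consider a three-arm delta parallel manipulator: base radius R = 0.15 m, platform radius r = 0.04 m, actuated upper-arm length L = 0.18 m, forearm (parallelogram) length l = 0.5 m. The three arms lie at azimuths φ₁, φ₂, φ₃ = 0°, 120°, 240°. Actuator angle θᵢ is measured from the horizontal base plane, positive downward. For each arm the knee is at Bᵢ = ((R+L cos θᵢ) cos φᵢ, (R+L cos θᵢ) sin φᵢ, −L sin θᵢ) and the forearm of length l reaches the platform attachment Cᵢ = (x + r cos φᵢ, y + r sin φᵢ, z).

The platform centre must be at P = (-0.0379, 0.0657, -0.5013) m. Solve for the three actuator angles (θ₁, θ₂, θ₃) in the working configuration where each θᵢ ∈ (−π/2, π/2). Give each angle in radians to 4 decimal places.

θ₁ = 0.6108, θ₂ = 0.2620, θ₃ = 0.6110

φ1=0.0° → target in arm frame (-0.0379, 0.0657)
  A=0.1479, B=-0.5013, C=(l²−L²−A²−y'²−z²)/(2L)=-0.1664
  √(A²+B²)=0.5227;  θ1 = -1.2839+1.8947 ≈ 0.6108
rotate P by −φ2: (0.0758, 0.0000, -0.5013)
  A=0.0342, B=-0.5013, C=(l²−L²−A²−y'²−z²)/(2L)=-0.0969
  γ=atan2(-0.5013,0.0342)=-1.5028;  ψ=arccos(-0.1928)=1.7648;  θ2=γ+ψ≈0.2620
rotate P by −φ3: (-0.0379, -0.0657, -0.5013)
  A cos θ + B sin θ = C:  0.1479·cos θ + -0.5013·sin θ = -0.1664
  γ=atan2(-0.5013,0.1479)=-1.2838;  ψ=arccos(-0.3184)=1.8948;  θ3=γ+ψ≈0.6110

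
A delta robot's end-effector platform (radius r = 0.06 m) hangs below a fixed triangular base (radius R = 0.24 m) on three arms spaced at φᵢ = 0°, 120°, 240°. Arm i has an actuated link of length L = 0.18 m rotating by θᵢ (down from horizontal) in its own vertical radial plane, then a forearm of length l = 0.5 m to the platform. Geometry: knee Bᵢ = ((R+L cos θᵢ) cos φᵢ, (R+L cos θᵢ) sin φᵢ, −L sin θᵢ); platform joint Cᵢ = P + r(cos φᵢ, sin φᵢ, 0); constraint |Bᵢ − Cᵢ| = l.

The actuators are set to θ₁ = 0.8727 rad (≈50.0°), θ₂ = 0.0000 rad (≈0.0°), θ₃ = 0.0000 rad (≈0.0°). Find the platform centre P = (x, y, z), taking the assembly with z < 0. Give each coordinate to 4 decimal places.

S1 = (0.2957·cos0.0°, 0.2957·sin0.0°, -0.1379) = (0.2957, 0.0000, -0.1379)
S2 = (0.3600·cos120.0°, 0.3600·sin120.0°, 0.0000) = (-0.1800, 0.3118, 0.0000)
S3 = (0.3600·cos240.0°, 0.3600·sin240.0°, 0.0000) = (-0.1800, -0.3118, 0.0000)
subtract pairs → two planes through P
linear system: -0.9514x+0.6235y = 0.0231−0.2758z; -0.9514x+-0.6235y = 0.0231−0.2758z
det = 1.1865;  x = -0.0243+0.2899z,  y = 0.0000+0.0000z
quadratic in z: (1.0840)z²+(0.0902)z+(-0.1286)=0, √Δ=0.7521 → z ∈ {-0.3885, 0.3053}; z = -0.3885 (taking z<0)
x = -0.1370, y = 0.0000

(-0.1370, 0.0000, -0.3885)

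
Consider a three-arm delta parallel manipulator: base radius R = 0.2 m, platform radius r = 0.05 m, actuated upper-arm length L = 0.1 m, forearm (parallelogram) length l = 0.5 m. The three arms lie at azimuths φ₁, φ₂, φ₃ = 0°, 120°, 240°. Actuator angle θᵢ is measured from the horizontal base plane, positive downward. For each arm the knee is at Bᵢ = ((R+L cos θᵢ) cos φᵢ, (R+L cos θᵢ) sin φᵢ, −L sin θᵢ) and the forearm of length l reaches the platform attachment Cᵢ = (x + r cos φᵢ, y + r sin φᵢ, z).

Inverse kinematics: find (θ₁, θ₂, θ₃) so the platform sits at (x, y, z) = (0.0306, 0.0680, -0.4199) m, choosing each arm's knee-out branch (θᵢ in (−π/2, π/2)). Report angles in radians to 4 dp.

θ₁ = -0.2618, θ₂ = -0.3488, θ₃ = 0.3495

rotate P by −φ1: (0.0306, 0.0680, -0.4199)
  A cos θ + B sin θ = C:  0.1194·cos θ + -0.4199·sin θ = 0.2240
  √(A²+B²)=0.4365;  θ1 = -1.2938+1.0319 ≈ -0.2618
φ2=120.0° → target in arm frame (0.0436, -0.0605)
  A=0.1064, B=-0.4199, C=(l²−L²−A²−y'²−z²)/(2L)=0.2435
  √(A²+B²)=0.4332;  θ2 = -1.3226+0.9738 ≈ -0.3488
rotate P by −φ3: (-0.0742, -0.0075, -0.4199)
  A=0.2242, B=-0.4199, C=(l²−L²−A²−y'²−z²)/(2L)=0.0668
  θ3 = atan2(B,A) + arccos(C/0.4760) = 0.3495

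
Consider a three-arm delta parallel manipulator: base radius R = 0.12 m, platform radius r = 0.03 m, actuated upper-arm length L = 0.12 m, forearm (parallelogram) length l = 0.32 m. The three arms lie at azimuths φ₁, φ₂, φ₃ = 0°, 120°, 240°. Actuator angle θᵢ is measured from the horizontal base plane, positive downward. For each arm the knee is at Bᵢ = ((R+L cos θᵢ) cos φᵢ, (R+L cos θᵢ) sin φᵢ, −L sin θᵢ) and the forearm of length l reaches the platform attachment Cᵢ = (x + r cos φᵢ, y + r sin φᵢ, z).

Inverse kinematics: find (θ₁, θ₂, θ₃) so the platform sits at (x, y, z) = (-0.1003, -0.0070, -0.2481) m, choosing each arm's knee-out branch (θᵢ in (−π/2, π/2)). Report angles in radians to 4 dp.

arm 1 (φ=0.0°): x'=-0.1003, y'=-0.0070
  e−x'=0.1903;  (l²−L²−(e−x')²−y'²−z²)/2L = -0.0409
  γ=atan2(-0.2481,0.1903)=-0.9165;  ψ=arccos(-0.1308)=1.7020;  θ1=γ+ψ≈0.7855
φ2=120.0° → target in arm frame (0.0441, 0.0904)
  A cos θ + B sin θ = C:  0.0459·cos θ + -0.2481·sin θ = 0.0674
  γ=atan2(-0.2481,0.0459)=-1.3878;  ψ=arccos(0.2671)=1.3004;  θ2=γ+ψ≈-0.0874
arm 3 (φ=240.0°): x'=0.0562, y'=-0.0834
  A cos θ + B sin θ = C:  0.0338·cos θ + -0.2481·sin θ = 0.0765
  θ3 = atan2(B,A) + arccos(C/0.2504) = -0.1751

θ₁ = 0.7855, θ₂ = -0.0874, θ₃ = -0.1751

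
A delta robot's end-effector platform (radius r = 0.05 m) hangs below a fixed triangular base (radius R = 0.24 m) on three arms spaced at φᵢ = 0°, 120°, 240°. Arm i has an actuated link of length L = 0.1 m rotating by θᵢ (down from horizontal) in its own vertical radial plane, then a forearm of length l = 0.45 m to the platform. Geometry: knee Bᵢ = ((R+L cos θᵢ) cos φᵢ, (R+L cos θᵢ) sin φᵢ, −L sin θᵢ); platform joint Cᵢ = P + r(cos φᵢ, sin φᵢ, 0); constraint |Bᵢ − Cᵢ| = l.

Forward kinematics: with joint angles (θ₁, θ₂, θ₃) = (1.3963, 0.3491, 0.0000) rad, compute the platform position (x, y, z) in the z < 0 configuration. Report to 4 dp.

(-0.1336, -0.0284, -0.3908)

centre 1 = (0.2074·cos0.0°, 0.2074·sin0.0°, -0.0985) = (0.2074, 0.0000, -0.0985)
centre 2 = (0.2840·cos120.0°, 0.2840·sin120.0°, -0.0342) = (-0.1420, 0.2459, -0.0342)
arm 3 at φ=240.0°: (R−r)+L cos θ3 = 0.2900;  centre 3 = (-0.1450, -0.2511, 0.0000)
eliminate P² terms by subtracting sphere 1 from 2 and 3
linear system: -0.6987x+0.4918y = 0.0291−0.1286z; -0.7047x+-0.5023y = 0.0314−0.1970z
det = 0.6976;  x = -0.0431+0.2314z,  y = -0.0020+0.0674z
sphere 1 gives Az²+Bz+C=0 with A=1.0581, B=0.0808, C=-0.1301;  B²−4AC=0.5570;  roots -0.3908, 0.3145;  negative root z = -0.3908
x = -0.1336, y = -0.0284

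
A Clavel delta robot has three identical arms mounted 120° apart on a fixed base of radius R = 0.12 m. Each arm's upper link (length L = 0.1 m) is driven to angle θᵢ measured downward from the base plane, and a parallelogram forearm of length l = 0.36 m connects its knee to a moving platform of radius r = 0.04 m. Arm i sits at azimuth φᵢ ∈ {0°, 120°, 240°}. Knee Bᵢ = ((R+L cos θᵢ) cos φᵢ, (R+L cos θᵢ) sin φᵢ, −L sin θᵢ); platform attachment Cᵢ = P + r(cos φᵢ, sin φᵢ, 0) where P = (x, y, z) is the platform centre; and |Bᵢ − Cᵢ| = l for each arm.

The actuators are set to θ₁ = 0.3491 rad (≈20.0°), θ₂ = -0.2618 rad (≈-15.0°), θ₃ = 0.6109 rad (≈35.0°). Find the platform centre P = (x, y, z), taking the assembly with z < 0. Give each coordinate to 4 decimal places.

(-0.0192, 0.0951, -0.3227)

φ1=0.0°: virtual centre (0.1740, 0.0000, -0.0342), radius l
O2 = (0.1766·cos120.0°, 0.1766·sin120.0°, 0.0259) = (-0.0883, 0.1529, 0.0259)
O3 = (0.1619·cos240.0°, 0.1619·sin240.0°, -0.0574) = (-0.0810, -0.1402, -0.0574)
subtract pairs → two planes through P
linear system: -0.5245x+0.3059y = 0.0004−0.1202z; -0.5098x+-0.2804y = -0.0019−-0.0463z
Cramer: x(z) = 0.0016+0.0645z;  y(z) = 0.0040-0.2823z
quadratic in z: (1.0839)z²+(0.0439)z+(-0.0987)=0, √Δ=0.6556 → z ∈ {-0.3227, 0.2822}; z = -0.3227 (taking z<0)
x = -0.0192, y = 0.0951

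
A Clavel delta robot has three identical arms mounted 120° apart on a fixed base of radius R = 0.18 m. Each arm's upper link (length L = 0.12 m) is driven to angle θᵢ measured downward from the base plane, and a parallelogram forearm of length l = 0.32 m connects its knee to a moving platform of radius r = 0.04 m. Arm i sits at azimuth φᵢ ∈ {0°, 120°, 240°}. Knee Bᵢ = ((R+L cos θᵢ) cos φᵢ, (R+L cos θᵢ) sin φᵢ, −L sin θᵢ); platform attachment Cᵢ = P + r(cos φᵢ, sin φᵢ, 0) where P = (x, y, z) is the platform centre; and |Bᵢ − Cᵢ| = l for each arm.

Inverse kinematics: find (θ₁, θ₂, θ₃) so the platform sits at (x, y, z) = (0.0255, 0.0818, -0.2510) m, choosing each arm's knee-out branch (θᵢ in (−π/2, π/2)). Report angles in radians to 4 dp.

θ₁ = 0.3494, θ₂ = 0.0874, θ₃ = 1.0473

arm 1 (φ=0.0°): x'=0.0255, y'=0.0818
  e−x'=0.1145;  (l²−L²−(e−x')²−y'²−z²)/2L = 0.0217
  θ1 = atan2(B,A) + arccos(C/0.2759) = 0.3494
rotate P by −φ2: (0.0581, -0.0630, -0.2510)
  A cos θ + B sin θ = C:  0.0819·cos θ + -0.2510·sin θ = 0.0597
  θ2 = atan2(B,A) + arccos(C/0.2640) = 0.0874
φ3=240.0° → target in arm frame (-0.0836, -0.0188)
  A cos θ + B sin θ = C:  0.2236·cos θ + -0.2510·sin θ = -0.1056
  γ=atan2(-0.2510,0.2236)=-0.8431;  ψ=arccos(-0.3142)=1.8904;  θ3=γ+ψ≈1.0473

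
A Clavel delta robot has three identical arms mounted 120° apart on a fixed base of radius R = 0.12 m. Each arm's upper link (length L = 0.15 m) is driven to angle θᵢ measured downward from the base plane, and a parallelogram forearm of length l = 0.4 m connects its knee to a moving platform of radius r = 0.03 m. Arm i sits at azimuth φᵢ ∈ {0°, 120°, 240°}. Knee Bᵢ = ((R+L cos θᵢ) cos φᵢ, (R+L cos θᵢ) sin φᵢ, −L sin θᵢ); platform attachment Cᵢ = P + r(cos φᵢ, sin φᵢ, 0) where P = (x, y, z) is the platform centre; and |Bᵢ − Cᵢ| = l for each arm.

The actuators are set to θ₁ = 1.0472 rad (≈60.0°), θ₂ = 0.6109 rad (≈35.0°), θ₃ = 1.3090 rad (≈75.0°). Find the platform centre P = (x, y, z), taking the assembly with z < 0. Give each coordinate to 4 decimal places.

centre 1 = (0.1650·cos0.0°, 0.1650·sin0.0°, -0.1299) = (0.1650, 0.0000, -0.1299)
arm 2 at φ=120.0°: ρ2 = 0.2129;  centre 2 = (-0.1064, 0.1844, -0.0860)
arm 3 at φ=240.0°: ρ3 = 0.1288;  centre 3 = (-0.0644, -0.1116, -0.1449)
|centre ₂|²−|centre ₁|² = 0.0086;  |centre ₃|²−|centre ₁|² = -0.0065
linear system: -0.5429x+0.3687y = 0.0086−0.0877z; -0.4588x+-0.2231y = -0.0065−-0.0300z
Cramer: x(z) = 0.0016+0.0294z;  y(z) = 0.0258-0.1947z
sphere 1 gives Az²+Bz+C=0 with A=1.0388, B=0.2402, C=-0.1158;  B²−4AC=0.5387;  roots -0.4689, 0.2377;  negative root z = -0.4689
x = -0.0121, y = 0.1171

(-0.0121, 0.1171, -0.4689)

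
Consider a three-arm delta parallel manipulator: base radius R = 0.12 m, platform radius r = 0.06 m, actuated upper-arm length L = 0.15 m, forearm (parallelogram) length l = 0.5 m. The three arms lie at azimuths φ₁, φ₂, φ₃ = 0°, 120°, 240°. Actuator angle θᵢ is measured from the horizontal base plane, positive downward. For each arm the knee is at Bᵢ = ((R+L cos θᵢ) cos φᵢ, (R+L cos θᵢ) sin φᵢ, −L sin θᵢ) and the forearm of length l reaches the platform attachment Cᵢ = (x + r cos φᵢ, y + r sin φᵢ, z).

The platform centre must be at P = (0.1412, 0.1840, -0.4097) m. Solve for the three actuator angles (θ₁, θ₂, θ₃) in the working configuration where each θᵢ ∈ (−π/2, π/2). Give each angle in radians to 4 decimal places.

θ₁ = -0.3495, θ₂ = -0.1750, θ₃ = 0.7850

φ1=0.0° → target in arm frame (0.1412, 0.1840)
  A=-0.0812, B=-0.4097, C=(l²−L²−A²−y'²−z²)/(2L)=0.0640
  θ1 = atan2(B,A) + arccos(C/0.4177) = -0.3495
arm 2 (φ=120.0°): x'=0.0887, y'=-0.2143
  A cos θ + B sin θ = C:  -0.0287·cos θ + -0.4097·sin θ = 0.0430
  θ2 = atan2(B,A) + arccos(C/0.4107) = -0.1750
arm 3 (φ=240.0°): x'=-0.2299, y'=0.0303
  e−x'=0.2899;  (l²−L²−(e−x')²−y'²−z²)/2L = -0.0845
  θ3 = atan2(B,A) + arccos(C/0.5019) = 0.7850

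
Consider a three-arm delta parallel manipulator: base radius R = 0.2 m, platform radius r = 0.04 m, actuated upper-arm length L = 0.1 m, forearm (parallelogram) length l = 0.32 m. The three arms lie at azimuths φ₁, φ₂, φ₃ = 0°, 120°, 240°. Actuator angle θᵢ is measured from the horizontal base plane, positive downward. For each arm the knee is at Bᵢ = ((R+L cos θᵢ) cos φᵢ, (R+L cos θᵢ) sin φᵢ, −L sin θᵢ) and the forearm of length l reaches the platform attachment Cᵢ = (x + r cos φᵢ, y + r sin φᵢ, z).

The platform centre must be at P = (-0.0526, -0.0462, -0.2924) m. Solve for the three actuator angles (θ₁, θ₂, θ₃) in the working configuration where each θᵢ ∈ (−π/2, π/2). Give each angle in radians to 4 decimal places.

arm 1 (φ=0.0°): x'=-0.0526, y'=-0.0462
  e−x'=0.2126;  (l²−L²−(e−x')²−y'²−z²)/2L = -0.2022
  √(A²+B²)=0.3615;  θ1 = -0.9421+2.1642 ≈ 1.2221
arm 2 (φ=120.0°): x'=-0.0137, y'=0.0687
  A=0.1737, B=-0.2924, C=(l²−L²−A²−y'²−z²)/(2L)=-0.1399
  γ=atan2(-0.2924,0.1737)=-1.0347;  ψ=arccos(-0.4114)=1.9948;  θ2=γ+ψ≈0.9601
rotate P by −φ3: (0.0663, -0.0225, -0.2924)
  e−x'=0.0937;  (l²−L²−(e−x')²−y'²−z²)/2L = -0.0119
  θ3 = atan2(B,A) + arccos(C/0.3070) = 0.3488

θ₁ = 1.2221, θ₂ = 0.9601, θ₃ = 0.3488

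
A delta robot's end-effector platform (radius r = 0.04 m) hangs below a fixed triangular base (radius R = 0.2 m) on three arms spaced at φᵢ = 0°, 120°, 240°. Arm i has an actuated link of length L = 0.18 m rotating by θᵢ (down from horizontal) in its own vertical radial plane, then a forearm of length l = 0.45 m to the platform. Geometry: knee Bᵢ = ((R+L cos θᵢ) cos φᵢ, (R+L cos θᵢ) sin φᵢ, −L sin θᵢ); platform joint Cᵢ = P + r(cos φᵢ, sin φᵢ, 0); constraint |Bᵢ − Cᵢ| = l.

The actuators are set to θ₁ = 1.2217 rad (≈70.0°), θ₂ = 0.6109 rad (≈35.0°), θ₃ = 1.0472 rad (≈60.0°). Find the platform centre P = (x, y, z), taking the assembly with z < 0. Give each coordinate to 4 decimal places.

(-0.0754, 0.0691, -0.5001)

φ1=0.0°: virtual centre (0.2216, 0.0000, -0.1691), radius l
S2 = (0.3074·cos120.0°, 0.3074·sin120.0°, -0.1032) = (-0.1537, 0.2663, -0.1032)
S3 = (0.2500·cos240.0°, 0.2500·sin240.0°, -0.1559) = (-0.1250, -0.2165, -0.1559)
|S₂|²−|S₁|² = 0.0275;  |S₃|²−|S₁|² = 0.0091
[-0.7506 0.5325 0.1318]·P = 0.0275;  [-0.6931 -0.4330 0.0265]·P = 0.0091
det = 0.6941;  x = -0.0241+0.1026z,  y = 0.0176+-0.1029z
into |P−S₁|² = l²: 1.0211z² + 0.2843z + -0.1132 = 0;  Δ = 0.5432;  z = -0.5001 or 0.2217 → z<0 root = -0.5001
x = -0.0754, y = 0.0691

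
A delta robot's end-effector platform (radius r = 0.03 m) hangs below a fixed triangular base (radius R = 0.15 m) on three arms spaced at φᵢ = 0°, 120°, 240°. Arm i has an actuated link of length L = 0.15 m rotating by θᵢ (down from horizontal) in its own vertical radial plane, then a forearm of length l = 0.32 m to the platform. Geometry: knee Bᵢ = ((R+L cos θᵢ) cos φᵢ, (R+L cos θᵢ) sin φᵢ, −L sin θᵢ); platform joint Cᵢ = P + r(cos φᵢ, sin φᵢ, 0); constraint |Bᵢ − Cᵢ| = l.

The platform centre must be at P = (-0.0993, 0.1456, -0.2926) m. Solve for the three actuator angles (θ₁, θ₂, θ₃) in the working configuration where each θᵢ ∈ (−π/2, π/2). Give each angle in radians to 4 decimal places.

arm 1 (φ=0.0°): x'=-0.0993, y'=0.1456
  A=0.2193, B=-0.2926, C=(l²−L²−A²−y'²−z²)/(2L)=-0.2500
  γ=atan2(-0.2926,0.2193)=-0.9276;  ψ=arccos(-0.6838)=2.3237;  θ1=γ+ψ≈1.3961
φ2=120.0° → target in arm frame (0.1757, 0.0132)
  e−x'=-0.0557;  (l²−L²−(e−x')²−y'²−z²)/2L = -0.0300
  θ2 = atan2(B,A) + arccos(C/0.2979) = -0.0874
arm 3 (φ=240.0°): x'=-0.0764, y'=-0.1588
  A=0.1964, B=-0.2926, C=(l²−L²−A²−y'²−z²)/(2L)=-0.2317
  √(A²+B²)=0.3524;  θ3 = -0.9795+2.2884 ≈ 1.3088

θ₁ = 1.3961, θ₂ = -0.0874, θ₃ = 1.3088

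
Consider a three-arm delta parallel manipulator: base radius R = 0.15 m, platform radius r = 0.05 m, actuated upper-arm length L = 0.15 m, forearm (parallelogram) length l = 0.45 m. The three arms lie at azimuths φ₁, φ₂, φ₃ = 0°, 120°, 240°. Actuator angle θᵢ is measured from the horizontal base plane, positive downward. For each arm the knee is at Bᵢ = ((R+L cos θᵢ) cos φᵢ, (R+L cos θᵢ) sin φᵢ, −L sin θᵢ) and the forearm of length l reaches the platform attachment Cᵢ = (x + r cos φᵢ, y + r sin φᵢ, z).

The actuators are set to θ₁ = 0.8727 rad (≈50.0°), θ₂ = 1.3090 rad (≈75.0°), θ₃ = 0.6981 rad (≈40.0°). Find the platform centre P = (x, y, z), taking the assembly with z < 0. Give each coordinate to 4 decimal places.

(0.0301, -0.1106, -0.5182)

O1 = (0.1964·cos0.0°, 0.1964·sin0.0°, -0.1149) = (0.1964, 0.0000, -0.1149)
O2 = (0.1388·cos120.0°, 0.1388·sin120.0°, -0.1449) = (-0.0694, 0.1202, -0.1449)
O3 = (0.2149·cos240.0°, 0.2149·sin240.0°, -0.0964) = (-0.1075, -0.1861, -0.0964)
|O₂|²−|O₁|² = -0.0115;  |O₃|²−|O₁|² = 0.0037
[-0.5317 0.2404 -0.0600]·P = -0.0115;  [-0.6077 -0.3722 0.0370]·P = 0.0037
det = 0.3440;  x = 0.0099+-0.0390z,  y = -0.0261+0.1631z
into |P−O₁|² = l²: 1.0281z² + 0.2359z + -0.1538 = 0;  Δ = 0.6882;  z = -0.5182 or 0.2887 → z<0 root = -0.5182
x = 0.0301, y = -0.1106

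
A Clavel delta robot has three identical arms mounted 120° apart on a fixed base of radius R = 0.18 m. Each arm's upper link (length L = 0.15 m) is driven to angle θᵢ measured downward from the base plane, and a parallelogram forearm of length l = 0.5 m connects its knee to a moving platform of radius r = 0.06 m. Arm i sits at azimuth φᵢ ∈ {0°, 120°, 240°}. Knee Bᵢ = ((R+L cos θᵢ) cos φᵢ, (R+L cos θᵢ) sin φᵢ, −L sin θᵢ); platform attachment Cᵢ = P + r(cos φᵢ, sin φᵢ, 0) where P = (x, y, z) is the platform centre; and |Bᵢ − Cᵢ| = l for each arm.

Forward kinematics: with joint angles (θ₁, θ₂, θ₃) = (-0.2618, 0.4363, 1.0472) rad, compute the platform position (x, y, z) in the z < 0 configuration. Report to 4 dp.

(0.1785, 0.1079, -0.4417)

S1 = (0.2649·cos0.0°, 0.2649·sin0.0°, 0.0388) = (0.2649, 0.0000, 0.0388)
φ2=120.0°: virtual centre (-0.1280, 0.2217, -0.0634), radius l
arm 3 at φ=240.0°: ρ3 = 0.1950;  S3 = (-0.0975, -0.1689, -0.1299)
eliminate P² terms by subtracting sphere 1 from 2 and 3
plane₁₂: -0.7857x+0.4433y+-0.2044z = -0.0021
Cramer: x(z) = 0.0139-0.3727z;  y(z) = 0.0198-0.1994z
quadratic in z: (1.1786)z²+(0.1015)z+(-0.1851)=0, √Δ=0.9397 → z ∈ {-0.4417, 0.3556}; z = -0.4417 (taking z<0)
x = 0.1785, y = 0.1079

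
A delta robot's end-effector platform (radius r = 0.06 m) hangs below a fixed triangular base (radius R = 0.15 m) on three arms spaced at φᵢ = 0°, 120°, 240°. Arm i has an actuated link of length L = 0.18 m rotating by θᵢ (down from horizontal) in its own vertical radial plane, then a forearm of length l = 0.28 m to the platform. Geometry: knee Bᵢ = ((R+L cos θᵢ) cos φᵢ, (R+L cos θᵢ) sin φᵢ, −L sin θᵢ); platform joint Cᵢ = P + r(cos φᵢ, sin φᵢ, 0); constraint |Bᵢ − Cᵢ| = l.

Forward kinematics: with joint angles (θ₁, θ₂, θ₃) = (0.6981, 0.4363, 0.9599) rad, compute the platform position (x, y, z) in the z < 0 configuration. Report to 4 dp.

φ1=0.0°: virtual centre (0.2279, 0.0000, -0.1157), radius l
arm 2 at φ=120.0°: ρ2 = 0.2531;  centre 2 = (-0.1266, 0.2192, -0.0761)
arm 3 at φ=240.0°: ρ3 = 0.1932;  centre 3 = (-0.0966, -0.1674, -0.1474)
|centre ₂|²−|centre ₁|² = 0.0045;  |centre ₃|²−|centre ₁|² = -0.0062
linear system: -0.7089x+0.4384y = 0.0045−0.0793z; -0.6490x+-0.3347y = -0.0062−-0.0635z
Cramer: x(z) = 0.0023-0.0025z;  y(z) = 0.0141-0.1848z
quadratic in z: (1.0342)z²+(0.2273)z+(-0.0139)=0, √Δ=0.3306 → z ∈ {-0.2697, 0.0499}; z = -0.2697 (taking z<0)
x = 0.0030, y = 0.0640

(0.0030, 0.0640, -0.2697)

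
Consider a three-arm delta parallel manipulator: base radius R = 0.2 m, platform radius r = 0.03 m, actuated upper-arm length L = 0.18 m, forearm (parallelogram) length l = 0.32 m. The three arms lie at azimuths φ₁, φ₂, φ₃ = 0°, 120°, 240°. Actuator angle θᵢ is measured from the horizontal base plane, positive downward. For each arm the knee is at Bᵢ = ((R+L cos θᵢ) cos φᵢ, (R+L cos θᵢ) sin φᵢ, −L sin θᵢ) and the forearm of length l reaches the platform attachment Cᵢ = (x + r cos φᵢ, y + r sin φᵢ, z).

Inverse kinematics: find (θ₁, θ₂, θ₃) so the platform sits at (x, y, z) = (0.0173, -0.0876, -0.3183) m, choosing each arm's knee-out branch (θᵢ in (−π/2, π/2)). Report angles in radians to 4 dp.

θ₁ = 0.9597, θ₂ = 1.3961, θ₃ = 0.6984

rotate P by −φ1: (0.0173, -0.0876, -0.3183)
  A cos θ + B sin θ = C:  0.1527·cos θ + -0.3183·sin θ = -0.1731
  γ=atan2(-0.3183,0.1527)=-1.1235;  ψ=arccos(-0.4902)=2.0832;  θ1=γ+ψ≈0.9597
arm 2 (φ=120.0°): x'=-0.0845, y'=0.0288
  A cos θ + B sin θ = C:  0.2545·cos θ + -0.3183·sin θ = -0.2692
  γ=atan2(-0.3183,0.2545)=-0.8963;  ψ=arccos(-0.6606)=2.2924;  θ2=γ+ψ≈1.3961
φ3=240.0° → target in arm frame (0.0672, 0.0588)
  e−x'=0.1028;  (l²−L²−(e−x')²−y'²−z²)/2L = -0.1259
  √(A²+B²)=0.3345;  θ3 = -1.2584+1.9568 ≈ 0.6984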